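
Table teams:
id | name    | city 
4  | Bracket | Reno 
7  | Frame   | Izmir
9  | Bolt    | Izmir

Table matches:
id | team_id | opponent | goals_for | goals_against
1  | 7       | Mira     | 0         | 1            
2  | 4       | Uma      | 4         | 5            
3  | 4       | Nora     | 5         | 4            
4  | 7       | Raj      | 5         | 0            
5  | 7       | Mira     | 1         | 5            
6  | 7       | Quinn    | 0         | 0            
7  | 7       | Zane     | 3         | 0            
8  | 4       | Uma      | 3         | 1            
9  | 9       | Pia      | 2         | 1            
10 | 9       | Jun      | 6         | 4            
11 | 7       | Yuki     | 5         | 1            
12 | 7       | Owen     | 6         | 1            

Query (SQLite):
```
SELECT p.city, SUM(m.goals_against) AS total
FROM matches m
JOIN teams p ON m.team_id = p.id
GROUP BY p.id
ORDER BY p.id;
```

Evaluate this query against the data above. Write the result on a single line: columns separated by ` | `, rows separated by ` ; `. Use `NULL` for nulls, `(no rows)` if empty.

Reno | 10 ; Izmir | 8 ; Izmir | 5

Join each matches row to its teams via team_id.
Group joined rows by teams.id; compute SUM(m.goals_against) per group.
  4: ids {2, 3, 8} → SUM(m.goals_against)=10
  7: ids {1, 4, 5, 6, 7, 11, 12} → SUM(m.goals_against)=8
  9: ids {9, 10} → SUM(m.goals_against)=5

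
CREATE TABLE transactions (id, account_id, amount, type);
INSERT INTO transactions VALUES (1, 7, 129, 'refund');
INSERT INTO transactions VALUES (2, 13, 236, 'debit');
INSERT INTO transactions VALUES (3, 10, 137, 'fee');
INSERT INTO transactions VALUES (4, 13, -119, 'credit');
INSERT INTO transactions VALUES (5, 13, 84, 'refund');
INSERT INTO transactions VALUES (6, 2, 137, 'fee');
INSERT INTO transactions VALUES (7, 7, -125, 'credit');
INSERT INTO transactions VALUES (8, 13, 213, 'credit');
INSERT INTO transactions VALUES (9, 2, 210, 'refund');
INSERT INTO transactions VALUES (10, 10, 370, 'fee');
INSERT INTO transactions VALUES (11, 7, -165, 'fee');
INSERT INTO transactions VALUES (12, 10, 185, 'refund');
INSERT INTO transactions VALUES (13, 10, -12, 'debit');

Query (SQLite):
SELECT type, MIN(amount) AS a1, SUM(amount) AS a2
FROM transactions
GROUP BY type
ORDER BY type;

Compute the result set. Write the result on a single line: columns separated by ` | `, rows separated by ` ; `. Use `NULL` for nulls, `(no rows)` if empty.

Group transactions by type.
Per group compute: MIN(amount), SUM(amount).
  credit: ids {4, 7, 8} → MIN(amount)=-125, SUM(amount)=-31
  debit: ids {2, 13} → MIN(amount)=-12, SUM(amount)=224
  fee: ids {3, 6, 10, 11} → MIN(amount)=-165, SUM(amount)=479
  refund: ids {1, 5, 9, 12} → MIN(amount)=84, SUM(amount)=608

credit | -125 | -31 ; debit | -12 | 224 ; fee | -165 | 479 ; refund | 84 | 608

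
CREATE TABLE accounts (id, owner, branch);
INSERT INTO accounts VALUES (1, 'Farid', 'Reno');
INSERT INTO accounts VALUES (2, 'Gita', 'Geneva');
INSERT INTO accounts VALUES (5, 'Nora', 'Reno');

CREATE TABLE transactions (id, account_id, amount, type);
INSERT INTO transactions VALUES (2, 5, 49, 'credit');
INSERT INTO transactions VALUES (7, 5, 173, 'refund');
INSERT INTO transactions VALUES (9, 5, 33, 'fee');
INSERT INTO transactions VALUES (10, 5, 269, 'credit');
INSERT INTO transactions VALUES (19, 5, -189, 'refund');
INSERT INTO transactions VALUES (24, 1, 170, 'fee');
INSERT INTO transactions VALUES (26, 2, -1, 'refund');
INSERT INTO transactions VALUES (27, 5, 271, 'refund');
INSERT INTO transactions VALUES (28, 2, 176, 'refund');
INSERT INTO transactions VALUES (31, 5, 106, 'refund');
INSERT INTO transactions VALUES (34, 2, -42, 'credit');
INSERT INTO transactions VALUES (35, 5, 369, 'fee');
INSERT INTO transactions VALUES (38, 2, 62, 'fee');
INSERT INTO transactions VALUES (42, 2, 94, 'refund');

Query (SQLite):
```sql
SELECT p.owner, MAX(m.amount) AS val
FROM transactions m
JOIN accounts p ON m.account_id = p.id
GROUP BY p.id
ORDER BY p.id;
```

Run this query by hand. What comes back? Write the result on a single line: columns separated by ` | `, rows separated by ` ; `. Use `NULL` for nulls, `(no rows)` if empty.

Farid | 170 ; Gita | 176 ; Nora | 369

Join each transactions row to its accounts via account_id.
Group joined rows by accounts.id; compute MAX(m.amount) per group.
  1: ids {24} → MAX(m.amount)=170
  2: ids {26, 28, 34, 38, 42} → MAX(m.amount)=176
  5: ids {2, 7, 9, 10, 19, 27, 31, 35} → MAX(m.amount)=369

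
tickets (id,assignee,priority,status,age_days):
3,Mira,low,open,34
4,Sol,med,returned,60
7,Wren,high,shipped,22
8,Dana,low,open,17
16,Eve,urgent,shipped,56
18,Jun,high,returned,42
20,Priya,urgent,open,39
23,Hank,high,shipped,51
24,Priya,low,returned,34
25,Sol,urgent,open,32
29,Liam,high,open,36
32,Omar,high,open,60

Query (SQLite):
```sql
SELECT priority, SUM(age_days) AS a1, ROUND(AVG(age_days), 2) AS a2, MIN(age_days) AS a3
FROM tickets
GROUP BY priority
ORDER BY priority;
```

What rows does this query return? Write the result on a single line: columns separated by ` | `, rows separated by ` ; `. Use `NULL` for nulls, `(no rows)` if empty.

high | 211 | 42.2 | 22 ; low | 85 | 28.33 | 17 ; med | 60 | 60 | 60 ; urgent | 127 | 42.33 | 32

Group tickets by priority.
Per group compute: SUM(age_days), ROUND(AVG(age_days), 2), MIN(age_days).
  high: ids {7, 18, 23, 29, 32} → SUM(age_days)=211, ROUND(AVG(age_days), 2)=42.2, MIN(age_days)=22
  low: ids {3, 8, 24} → SUM(age_days)=85, ROUND(AVG(age_days), 2)=28.33, MIN(age_days)=17
  med: ids {4} → SUM(age_days)=60, ROUND(AVG(age_days), 2)=60, MIN(age_days)=60
  urgent: ids {16, 20, 25} → SUM(age_days)=127, ROUND(AVG(age_days), 2)=42.33, MIN(age_days)=32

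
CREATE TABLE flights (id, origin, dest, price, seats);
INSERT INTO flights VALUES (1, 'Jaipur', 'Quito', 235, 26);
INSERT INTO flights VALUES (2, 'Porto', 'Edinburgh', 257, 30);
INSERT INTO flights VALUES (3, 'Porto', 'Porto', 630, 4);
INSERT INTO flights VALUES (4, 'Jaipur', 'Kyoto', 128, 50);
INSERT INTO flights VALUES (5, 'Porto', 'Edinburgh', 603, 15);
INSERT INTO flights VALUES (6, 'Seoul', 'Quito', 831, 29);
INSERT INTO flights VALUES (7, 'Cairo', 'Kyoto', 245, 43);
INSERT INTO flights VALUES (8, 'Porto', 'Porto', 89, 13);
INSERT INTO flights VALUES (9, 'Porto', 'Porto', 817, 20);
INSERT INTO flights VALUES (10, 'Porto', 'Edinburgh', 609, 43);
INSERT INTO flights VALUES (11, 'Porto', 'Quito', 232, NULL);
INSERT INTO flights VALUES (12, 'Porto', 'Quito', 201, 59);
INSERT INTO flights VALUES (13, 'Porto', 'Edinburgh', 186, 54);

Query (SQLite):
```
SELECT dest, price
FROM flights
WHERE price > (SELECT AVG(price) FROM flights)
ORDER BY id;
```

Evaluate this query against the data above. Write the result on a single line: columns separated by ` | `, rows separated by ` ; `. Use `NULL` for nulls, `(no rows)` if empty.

Scalar subquery: AVG(price) over all flights rows = 389.461538 (≈; comparison uses full precision).
Keep rows where price > that value.

Porto | 630 ; Edinburgh | 603 ; Quito | 831 ; Porto | 817 ; Edinburgh | 609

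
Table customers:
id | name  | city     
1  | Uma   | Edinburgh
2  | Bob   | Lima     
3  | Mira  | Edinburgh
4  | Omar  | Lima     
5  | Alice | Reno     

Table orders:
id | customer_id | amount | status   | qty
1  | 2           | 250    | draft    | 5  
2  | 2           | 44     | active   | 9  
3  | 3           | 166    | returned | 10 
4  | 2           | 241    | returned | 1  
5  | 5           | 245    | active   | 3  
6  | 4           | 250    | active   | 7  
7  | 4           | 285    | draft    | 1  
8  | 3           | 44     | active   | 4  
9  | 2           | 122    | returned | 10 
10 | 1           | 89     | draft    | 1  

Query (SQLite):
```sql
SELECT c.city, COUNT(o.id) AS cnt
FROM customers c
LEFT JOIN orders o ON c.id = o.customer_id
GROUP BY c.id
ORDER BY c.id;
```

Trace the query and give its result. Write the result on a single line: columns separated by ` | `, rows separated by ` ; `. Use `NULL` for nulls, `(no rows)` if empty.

Edinburgh | 1 ; Lima | 4 ; Edinburgh | 2 ; Lima | 2 ; Reno | 1

LEFT JOIN keeps every customers row; unmatched ones get NULL for orders columns.
Group by customers.id and compute COUNT(o.id). COUNT(col) of an all-NULL group is 0.
  1: ids {10} → COUNT(o.id)=1
  2: ids {1, 2, 4, 9} → COUNT(o.id)=4
  3: ids {3, 8} → COUNT(o.id)=2
  4: ids {6, 7} → COUNT(o.id)=2
  5: ids {5} → COUNT(o.id)=1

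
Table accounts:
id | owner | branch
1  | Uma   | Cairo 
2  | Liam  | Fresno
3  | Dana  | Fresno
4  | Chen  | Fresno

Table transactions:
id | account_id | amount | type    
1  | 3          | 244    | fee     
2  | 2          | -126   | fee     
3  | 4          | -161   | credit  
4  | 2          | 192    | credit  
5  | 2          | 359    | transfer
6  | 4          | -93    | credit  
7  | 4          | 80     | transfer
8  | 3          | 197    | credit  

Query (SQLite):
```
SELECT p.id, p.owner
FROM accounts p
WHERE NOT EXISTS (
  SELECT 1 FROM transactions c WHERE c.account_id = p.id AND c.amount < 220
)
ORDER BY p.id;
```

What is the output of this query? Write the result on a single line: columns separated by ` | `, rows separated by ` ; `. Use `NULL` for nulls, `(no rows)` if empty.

1 | Uma

For each accounts row, check whether any transactions with matching account_id has amount < 220.
Keep rows where that is false.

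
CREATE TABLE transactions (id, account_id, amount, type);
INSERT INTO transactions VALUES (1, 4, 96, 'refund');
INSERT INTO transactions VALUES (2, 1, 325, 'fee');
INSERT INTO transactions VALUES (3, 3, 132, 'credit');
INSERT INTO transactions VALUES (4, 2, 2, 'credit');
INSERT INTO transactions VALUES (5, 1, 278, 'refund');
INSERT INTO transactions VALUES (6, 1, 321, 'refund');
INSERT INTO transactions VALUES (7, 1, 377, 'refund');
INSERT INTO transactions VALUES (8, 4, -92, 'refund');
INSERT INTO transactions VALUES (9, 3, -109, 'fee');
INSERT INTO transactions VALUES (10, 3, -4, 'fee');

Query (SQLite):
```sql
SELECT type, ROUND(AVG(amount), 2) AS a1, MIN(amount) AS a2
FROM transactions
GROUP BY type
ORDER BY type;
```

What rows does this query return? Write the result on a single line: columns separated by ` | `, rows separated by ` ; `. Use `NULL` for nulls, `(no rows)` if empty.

Group transactions by type.
Per group compute: ROUND(AVG(amount), 2), MIN(amount).
  credit: ids {3, 4} → ROUND(AVG(amount), 2)=67, MIN(amount)=2
  fee: ids {2, 9, 10} → ROUND(AVG(amount), 2)=70.67, MIN(amount)=-109
  refund: ids {1, 5, 6, 7, 8} → ROUND(AVG(amount), 2)=196, MIN(amount)=-92

credit | 67 | 2 ; fee | 70.67 | -109 ; refund | 196 | -92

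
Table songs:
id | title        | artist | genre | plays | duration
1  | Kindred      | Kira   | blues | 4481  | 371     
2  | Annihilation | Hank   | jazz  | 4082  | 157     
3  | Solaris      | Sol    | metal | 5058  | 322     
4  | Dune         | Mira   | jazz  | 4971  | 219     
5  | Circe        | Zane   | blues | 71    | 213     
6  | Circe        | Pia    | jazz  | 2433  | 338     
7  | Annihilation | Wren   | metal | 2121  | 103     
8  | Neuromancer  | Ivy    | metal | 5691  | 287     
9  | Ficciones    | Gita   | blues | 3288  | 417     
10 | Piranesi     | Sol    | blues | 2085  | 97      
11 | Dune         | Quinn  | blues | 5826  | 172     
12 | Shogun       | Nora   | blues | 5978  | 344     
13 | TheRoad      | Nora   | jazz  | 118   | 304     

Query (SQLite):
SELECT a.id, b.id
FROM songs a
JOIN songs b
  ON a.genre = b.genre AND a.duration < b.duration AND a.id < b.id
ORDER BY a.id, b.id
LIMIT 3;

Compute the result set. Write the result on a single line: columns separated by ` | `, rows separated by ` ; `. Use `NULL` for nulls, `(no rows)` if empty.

Pairs (a,b) with same genre, a.duration < b.duration, a.id < b.id.
genre groups: blues:{1,5,9,10,11,12} jazz:{2,4,6,13} metal:{3,7,8}
Ordered by (a.id, b.id); first 3.

1 | 9 ; 2 | 4 ; 2 | 6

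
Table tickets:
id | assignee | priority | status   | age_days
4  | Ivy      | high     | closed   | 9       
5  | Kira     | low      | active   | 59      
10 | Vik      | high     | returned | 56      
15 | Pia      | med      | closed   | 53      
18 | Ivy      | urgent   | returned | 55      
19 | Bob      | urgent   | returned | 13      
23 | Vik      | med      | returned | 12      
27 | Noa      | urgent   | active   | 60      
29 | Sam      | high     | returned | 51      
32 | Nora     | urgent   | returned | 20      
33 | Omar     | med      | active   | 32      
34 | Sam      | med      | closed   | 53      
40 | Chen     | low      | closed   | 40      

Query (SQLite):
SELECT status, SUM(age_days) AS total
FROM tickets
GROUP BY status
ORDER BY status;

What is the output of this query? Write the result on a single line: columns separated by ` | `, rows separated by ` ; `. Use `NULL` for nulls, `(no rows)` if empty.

Partition tickets by status; compute SUM(age_days) within each group.
  active: ids {5, 27, 33} → SUM(age_days)=151
  closed: ids {4, 15, 34, 40} → SUM(age_days)=155
  returned: ids {10, 18, 19, 23, 29, 32} → SUM(age_days)=207

active | 151 ; closed | 155 ; returned | 207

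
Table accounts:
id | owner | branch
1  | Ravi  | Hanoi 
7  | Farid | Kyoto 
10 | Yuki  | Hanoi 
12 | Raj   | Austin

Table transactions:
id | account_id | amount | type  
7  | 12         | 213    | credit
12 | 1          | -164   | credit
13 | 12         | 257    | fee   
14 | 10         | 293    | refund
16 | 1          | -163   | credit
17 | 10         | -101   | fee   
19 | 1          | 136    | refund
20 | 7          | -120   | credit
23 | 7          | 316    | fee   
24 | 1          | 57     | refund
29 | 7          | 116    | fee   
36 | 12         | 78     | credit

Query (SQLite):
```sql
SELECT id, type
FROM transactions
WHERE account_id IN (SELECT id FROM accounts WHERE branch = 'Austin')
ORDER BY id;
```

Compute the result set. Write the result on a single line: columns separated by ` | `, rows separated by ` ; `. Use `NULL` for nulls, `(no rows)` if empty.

7 | credit ; 13 | fee ; 36 | credit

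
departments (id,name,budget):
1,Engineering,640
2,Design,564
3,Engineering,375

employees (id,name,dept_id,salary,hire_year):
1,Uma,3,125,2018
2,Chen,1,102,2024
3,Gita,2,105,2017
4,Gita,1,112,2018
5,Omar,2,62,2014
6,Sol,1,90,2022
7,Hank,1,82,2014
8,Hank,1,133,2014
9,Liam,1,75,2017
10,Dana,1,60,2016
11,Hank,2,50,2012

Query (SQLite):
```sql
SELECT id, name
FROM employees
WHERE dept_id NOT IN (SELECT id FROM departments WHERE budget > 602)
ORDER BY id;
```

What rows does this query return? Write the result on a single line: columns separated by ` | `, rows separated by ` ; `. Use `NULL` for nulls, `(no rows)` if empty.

1 | Uma ; 3 | Gita ; 5 | Omar ; 11 | Hank

Inner query: departments.id where budget > 602.
Outer: keep employees rows whose dept_id is not in that set.
Inner query → {1}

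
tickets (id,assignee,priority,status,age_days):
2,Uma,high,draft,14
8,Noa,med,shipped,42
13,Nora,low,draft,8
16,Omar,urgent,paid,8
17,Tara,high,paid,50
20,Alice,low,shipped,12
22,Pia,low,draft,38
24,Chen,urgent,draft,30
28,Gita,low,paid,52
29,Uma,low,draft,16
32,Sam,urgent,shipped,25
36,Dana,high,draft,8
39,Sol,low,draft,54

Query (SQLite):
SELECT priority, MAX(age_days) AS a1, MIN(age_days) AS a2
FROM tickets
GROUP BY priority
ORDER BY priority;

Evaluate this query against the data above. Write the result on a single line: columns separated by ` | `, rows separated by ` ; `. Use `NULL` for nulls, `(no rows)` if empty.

Group tickets by priority.
Per group compute: MAX(age_days), MIN(age_days).
  high: ids {2, 17, 36} → MAX(age_days)=50, MIN(age_days)=8
  low: ids {13, 20, 22, 28, 29, 39} → MAX(age_days)=54, MIN(age_days)=8
  med: ids {8} → MAX(age_days)=42, MIN(age_days)=42
  urgent: ids {16, 24, 32} → MAX(age_days)=30, MIN(age_days)=8

high | 50 | 8 ; low | 54 | 8 ; med | 42 | 42 ; urgent | 30 | 8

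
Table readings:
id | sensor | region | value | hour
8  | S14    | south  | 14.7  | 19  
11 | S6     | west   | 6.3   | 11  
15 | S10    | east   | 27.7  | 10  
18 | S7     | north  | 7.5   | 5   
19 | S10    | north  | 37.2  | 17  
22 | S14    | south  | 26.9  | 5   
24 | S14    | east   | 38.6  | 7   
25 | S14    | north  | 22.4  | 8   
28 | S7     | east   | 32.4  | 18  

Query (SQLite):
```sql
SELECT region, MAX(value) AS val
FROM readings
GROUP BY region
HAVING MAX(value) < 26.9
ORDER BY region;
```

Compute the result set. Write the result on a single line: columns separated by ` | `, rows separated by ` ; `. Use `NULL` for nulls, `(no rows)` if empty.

west | 6.3

Partition readings by region; compute MAX(value) within each group.
HAVING: keep groups where MAX(value) < 26.9.
  east: ids {15, 24, 28} → MAX(value)=38.6
  north: ids {18, 19, 25} → MAX(value)=37.2
  south: ids {8, 22} → MAX(value)=26.9
  west: ids {11} → MAX(value)=6.3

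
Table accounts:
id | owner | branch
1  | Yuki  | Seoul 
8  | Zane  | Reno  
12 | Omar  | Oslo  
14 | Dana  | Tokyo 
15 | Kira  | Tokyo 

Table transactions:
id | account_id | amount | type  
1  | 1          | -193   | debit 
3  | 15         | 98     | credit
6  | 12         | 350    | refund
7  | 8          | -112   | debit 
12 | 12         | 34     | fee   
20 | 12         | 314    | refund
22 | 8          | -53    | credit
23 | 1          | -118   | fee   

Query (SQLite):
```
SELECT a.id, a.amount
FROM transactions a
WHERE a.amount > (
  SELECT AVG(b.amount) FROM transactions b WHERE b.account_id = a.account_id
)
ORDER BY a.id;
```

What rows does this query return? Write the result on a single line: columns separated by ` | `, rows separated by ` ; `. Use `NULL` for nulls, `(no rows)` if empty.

For each transactions row a, compute AVG(amount) over rows sharing a.account_id.
Keep row a if a.amount > that per-group AVG.
  account_id=1: AVG(amount) = -155.5
  account_id=8: AVG(amount) = -82.5
  account_id=12: AVG(amount) = 232.666667
  account_id=15: AVG(amount) = 98.0

6 | 350 ; 20 | 314 ; 22 | -53 ; 23 | -118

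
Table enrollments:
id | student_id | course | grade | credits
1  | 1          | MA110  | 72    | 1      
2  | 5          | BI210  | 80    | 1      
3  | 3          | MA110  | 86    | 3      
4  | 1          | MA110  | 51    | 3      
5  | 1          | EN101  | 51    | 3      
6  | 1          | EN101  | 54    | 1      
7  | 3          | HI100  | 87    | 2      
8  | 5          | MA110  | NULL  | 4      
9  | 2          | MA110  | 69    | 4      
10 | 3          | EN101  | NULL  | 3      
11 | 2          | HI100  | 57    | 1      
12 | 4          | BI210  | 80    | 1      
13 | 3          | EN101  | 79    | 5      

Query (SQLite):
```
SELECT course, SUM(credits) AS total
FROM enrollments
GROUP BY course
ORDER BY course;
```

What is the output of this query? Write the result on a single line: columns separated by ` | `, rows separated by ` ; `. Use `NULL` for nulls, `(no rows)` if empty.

Partition enrollments by course; compute SUM(credits) within each group.
  BI210: ids {2, 12} → SUM(credits)=2
  EN101: ids {5, 6, 10, 13} → SUM(credits)=12
  HI100: ids {7, 11} → SUM(credits)=3
  MA110: ids {1, 3, 4, 8, 9} → SUM(credits)=15

BI210 | 2 ; EN101 | 12 ; HI100 | 3 ; MA110 | 15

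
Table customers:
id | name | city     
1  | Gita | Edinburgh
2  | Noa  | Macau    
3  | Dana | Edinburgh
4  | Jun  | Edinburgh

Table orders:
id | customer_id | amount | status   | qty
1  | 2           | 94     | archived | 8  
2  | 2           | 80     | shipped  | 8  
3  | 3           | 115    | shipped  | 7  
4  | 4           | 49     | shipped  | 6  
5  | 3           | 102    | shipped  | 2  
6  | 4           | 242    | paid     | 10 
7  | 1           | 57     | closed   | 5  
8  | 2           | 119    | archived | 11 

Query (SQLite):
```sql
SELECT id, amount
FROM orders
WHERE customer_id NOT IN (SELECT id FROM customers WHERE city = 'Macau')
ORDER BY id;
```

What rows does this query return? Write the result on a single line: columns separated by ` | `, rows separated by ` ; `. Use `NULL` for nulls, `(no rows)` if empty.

Inner query: customers.id where city = 'Macau'.
Outer: keep orders rows whose customer_id is not in that set.
Inner query → {2}

3 | 115 ; 4 | 49 ; 5 | 102 ; 6 | 242 ; 7 | 57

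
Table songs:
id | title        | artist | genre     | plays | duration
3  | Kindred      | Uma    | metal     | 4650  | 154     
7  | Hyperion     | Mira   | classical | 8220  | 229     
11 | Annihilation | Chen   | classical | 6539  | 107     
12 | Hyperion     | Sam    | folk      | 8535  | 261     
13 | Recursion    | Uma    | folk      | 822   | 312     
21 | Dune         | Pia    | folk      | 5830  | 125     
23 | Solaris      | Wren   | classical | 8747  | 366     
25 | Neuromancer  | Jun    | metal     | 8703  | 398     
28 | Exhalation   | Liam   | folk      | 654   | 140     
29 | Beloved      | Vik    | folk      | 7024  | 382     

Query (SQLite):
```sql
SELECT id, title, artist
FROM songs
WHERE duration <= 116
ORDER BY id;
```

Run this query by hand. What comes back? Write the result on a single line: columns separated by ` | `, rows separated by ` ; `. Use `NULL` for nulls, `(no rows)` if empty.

11 | Annihilation | Chen

duration <= 116: ids {11}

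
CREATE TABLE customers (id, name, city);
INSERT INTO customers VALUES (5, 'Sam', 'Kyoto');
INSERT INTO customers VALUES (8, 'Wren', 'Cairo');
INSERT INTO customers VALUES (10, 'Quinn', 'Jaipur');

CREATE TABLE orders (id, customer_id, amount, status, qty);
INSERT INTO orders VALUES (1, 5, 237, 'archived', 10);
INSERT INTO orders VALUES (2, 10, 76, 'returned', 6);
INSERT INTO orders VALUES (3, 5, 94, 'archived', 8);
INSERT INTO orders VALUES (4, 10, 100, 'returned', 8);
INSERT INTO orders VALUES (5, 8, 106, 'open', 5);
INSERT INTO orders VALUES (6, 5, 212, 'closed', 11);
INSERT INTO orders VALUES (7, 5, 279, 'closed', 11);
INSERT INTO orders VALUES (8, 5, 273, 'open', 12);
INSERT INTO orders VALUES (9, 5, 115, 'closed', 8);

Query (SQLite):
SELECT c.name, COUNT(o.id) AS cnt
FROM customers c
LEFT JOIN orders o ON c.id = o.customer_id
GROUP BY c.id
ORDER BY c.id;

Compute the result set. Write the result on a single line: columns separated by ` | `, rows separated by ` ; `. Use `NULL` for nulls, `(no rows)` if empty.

Sam | 6 ; Wren | 1 ; Quinn | 2

LEFT JOIN keeps every customers row; unmatched ones get NULL for orders columns.
Group by customers.id and compute COUNT(o.id). COUNT(col) of an all-NULL group is 0.
  5: ids {1, 3, 6, 7, 8, 9} → COUNT(o.id)=6
  8: ids {5} → COUNT(o.id)=1
  10: ids {2, 4} → COUNT(o.id)=2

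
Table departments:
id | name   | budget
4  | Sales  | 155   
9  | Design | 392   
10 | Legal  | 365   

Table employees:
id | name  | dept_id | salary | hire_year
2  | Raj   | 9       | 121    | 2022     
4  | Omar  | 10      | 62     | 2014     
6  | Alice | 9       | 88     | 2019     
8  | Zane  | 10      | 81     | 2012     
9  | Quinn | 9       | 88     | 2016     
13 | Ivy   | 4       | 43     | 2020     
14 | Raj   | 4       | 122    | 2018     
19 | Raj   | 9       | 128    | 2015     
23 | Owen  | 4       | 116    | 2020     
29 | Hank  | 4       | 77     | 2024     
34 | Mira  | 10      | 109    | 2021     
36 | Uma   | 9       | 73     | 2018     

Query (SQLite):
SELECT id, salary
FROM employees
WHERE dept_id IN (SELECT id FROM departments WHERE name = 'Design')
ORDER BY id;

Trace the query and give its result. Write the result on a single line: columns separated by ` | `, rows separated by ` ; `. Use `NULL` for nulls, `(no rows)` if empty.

Inner query: departments.id where name = 'Design'.
Outer: keep employees rows whose dept_id is in that set.
Inner query → {9}

2 | 121 ; 6 | 88 ; 9 | 88 ; 19 | 128 ; 36 | 73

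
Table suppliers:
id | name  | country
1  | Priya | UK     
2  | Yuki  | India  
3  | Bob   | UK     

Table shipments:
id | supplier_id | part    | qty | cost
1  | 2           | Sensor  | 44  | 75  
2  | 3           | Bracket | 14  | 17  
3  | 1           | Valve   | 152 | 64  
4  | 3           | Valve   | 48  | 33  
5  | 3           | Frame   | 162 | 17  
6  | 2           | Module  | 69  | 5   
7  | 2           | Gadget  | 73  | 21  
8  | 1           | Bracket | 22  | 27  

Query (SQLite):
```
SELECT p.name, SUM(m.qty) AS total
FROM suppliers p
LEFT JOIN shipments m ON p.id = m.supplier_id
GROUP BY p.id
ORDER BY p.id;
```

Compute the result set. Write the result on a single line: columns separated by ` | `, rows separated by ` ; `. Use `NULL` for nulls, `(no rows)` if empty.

LEFT JOIN keeps every suppliers row; unmatched ones get NULL for shipments columns.
Group by suppliers.id and compute SUM(m.qty). SUM over an all-NULL group is NULL.
  1: ids {3, 8} → SUM(m.qty)=174
  2: ids {1, 6, 7} → SUM(m.qty)=186
  3: ids {2, 4, 5} → SUM(m.qty)=224

Priya | 174 ; Yuki | 186 ; Bob | 224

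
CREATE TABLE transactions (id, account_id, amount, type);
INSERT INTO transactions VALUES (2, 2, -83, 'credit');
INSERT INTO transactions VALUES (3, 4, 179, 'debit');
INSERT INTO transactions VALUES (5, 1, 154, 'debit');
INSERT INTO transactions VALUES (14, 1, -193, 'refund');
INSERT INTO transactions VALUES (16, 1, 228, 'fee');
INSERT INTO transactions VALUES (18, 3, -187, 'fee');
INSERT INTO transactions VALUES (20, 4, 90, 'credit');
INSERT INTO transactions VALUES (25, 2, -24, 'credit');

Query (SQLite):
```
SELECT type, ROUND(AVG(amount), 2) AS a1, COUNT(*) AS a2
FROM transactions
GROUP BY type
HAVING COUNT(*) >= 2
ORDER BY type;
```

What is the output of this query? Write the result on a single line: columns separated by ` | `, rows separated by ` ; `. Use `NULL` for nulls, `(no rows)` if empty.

credit | -5.67 | 3 ; debit | 166.5 | 2 ; fee | 20.5 | 2

Group transactions by type.
Per group compute: ROUND(AVG(amount), 2), COUNT(*).
HAVING: drop groups with fewer than 2 rows.
  credit: ids {2, 20, 25} → ROUND(AVG(amount), 2)=-5.67, COUNT(*)=3
  debit: ids {3, 5} → ROUND(AVG(amount), 2)=166.5, COUNT(*)=2
  fee: ids {16, 18} → ROUND(AVG(amount), 2)=20.5, COUNT(*)=2
  refund: ids {14} → ROUND(AVG(amount), 2)=-193, COUNT(*)=1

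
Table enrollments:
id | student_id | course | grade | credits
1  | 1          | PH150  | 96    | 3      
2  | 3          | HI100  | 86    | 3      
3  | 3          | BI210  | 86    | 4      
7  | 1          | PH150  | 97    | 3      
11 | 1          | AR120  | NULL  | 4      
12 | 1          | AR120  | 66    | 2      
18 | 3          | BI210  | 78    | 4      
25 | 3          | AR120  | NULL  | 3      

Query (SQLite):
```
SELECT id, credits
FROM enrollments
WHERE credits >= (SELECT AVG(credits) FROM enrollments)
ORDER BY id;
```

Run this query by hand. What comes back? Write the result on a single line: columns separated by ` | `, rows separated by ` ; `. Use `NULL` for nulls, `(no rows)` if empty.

3 | 4 ; 11 | 4 ; 18 | 4

Scalar subquery: AVG(credits) over all enrollments rows = 3.25.
Keep rows where credits >= that value.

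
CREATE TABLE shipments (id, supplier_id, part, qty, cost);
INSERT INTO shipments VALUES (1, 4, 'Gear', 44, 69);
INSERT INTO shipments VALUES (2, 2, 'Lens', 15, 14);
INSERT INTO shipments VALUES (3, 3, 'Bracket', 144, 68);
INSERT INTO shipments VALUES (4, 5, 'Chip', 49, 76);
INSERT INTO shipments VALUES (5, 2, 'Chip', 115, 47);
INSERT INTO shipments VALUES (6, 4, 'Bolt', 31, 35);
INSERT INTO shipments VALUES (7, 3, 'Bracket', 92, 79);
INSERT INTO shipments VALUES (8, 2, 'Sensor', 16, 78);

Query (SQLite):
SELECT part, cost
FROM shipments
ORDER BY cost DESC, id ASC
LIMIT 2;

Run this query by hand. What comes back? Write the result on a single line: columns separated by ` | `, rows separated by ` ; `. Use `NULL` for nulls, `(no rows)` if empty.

Bracket | 79 ; Sensor | 78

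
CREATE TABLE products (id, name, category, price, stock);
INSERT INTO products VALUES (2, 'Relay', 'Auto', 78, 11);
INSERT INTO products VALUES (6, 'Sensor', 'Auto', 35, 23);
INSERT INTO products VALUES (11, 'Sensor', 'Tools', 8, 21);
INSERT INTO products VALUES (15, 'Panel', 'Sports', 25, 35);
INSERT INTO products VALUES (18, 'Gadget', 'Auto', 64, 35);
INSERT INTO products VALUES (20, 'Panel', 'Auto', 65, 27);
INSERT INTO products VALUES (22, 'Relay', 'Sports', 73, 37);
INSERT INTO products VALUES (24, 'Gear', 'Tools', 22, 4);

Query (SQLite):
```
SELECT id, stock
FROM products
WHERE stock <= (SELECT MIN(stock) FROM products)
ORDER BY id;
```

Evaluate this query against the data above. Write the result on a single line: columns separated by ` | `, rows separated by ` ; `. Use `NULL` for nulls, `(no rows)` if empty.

24 | 4

Scalar subquery: MIN(stock) over all products rows = 4.
Keep rows where stock <= that value.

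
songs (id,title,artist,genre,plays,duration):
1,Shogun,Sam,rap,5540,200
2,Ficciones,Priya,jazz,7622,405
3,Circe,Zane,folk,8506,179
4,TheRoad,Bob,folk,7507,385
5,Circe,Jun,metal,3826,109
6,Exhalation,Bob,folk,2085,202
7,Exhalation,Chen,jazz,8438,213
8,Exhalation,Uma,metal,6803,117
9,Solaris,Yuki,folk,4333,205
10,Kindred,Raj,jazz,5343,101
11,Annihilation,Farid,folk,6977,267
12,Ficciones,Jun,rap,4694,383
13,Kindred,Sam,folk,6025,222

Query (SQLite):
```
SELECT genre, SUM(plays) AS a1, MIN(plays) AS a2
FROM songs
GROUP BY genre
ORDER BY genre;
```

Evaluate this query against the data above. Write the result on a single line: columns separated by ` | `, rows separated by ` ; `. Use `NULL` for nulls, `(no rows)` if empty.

folk | 35433 | 2085 ; jazz | 21403 | 5343 ; metal | 10629 | 3826 ; rap | 10234 | 4694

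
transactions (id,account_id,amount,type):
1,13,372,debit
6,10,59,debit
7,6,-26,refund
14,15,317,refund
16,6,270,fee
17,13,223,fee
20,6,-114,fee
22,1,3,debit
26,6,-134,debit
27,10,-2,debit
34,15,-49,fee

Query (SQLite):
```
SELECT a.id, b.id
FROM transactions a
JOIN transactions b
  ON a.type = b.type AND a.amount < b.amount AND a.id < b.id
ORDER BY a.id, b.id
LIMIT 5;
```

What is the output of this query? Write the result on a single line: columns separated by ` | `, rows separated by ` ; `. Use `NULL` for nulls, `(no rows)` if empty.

7 | 14 ; 20 | 34 ; 26 | 27

Pairs (a,b) with same type, a.amount < b.amount, a.id < b.id.
type groups: debit:{1,6,22,26,27} fee:{16,17,20,34} refund:{7,14}
Ordered by (a.id, b.id); first 5.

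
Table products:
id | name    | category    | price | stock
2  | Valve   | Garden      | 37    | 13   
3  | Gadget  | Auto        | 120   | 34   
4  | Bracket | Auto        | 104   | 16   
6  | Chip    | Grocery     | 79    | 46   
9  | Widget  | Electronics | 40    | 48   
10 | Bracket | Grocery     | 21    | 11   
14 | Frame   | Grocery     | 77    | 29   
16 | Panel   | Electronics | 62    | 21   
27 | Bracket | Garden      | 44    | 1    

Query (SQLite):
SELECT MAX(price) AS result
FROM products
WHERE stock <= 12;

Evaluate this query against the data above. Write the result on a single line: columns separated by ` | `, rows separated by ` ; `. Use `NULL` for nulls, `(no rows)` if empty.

44

Rows where stock <= 12 → price values: [21, 44].
MAX of non-NULL values = 44.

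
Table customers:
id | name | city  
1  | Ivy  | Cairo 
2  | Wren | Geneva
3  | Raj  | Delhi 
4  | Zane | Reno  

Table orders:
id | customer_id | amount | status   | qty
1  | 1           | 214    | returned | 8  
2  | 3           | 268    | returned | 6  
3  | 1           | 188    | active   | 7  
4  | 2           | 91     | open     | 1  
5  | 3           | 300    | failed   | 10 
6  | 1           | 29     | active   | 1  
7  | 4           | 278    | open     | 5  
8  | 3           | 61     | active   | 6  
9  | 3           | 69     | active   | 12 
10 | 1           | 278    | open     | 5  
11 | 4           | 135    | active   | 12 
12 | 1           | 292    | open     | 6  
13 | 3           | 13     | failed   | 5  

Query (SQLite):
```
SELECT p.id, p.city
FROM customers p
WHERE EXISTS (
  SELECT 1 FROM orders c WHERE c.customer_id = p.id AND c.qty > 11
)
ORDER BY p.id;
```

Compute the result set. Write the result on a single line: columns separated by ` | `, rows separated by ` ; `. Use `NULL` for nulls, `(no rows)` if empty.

For each customers row, check whether any orders with matching customer_id has qty > 11.
Keep rows where that is true.

3 | Delhi ; 4 | Reno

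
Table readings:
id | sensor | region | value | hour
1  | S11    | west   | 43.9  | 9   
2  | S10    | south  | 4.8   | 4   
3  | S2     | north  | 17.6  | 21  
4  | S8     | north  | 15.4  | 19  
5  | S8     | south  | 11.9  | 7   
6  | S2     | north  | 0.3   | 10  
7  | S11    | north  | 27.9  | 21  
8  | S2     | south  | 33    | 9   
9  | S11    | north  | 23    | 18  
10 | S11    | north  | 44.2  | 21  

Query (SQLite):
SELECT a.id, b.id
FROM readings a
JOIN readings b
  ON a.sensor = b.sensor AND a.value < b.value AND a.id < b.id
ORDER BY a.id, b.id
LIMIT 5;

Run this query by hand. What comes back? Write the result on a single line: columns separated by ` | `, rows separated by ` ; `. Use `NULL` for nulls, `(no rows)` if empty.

1 | 10 ; 3 | 8 ; 6 | 8 ; 7 | 10 ; 9 | 10

Pairs (a,b) with same sensor, a.value < b.value, a.id < b.id.
sensor groups: S10:{2} S11:{1,7,9,10} S2:{3,6,8} S8:{4,5}
Ordered by (a.id, b.id); first 5.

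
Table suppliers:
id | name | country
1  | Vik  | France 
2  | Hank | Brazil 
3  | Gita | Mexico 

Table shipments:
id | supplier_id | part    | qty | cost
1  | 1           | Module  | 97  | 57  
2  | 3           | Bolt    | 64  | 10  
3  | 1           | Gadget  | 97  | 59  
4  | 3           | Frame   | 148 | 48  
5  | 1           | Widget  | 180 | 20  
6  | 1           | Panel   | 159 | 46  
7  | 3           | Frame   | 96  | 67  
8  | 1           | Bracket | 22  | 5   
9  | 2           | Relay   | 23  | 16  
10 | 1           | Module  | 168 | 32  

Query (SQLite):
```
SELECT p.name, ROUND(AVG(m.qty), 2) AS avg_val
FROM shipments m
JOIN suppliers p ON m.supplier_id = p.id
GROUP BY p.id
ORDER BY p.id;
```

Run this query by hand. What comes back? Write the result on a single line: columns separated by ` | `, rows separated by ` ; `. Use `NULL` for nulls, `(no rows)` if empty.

Join each shipments row to its suppliers via supplier_id.
Group joined rows by suppliers.id; compute ROUND(AVG(m.qty), 2) per group.
  1: ids {1, 3, 5, 6, 8, 10} → ROUND(AVG(m.qty), 2)=120.5
  2: ids {9} → ROUND(AVG(m.qty), 2)=23
  3: ids {2, 4, 7} → ROUND(AVG(m.qty), 2)=102.67

Vik | 120.5 ; Hank | 23 ; Gita | 102.67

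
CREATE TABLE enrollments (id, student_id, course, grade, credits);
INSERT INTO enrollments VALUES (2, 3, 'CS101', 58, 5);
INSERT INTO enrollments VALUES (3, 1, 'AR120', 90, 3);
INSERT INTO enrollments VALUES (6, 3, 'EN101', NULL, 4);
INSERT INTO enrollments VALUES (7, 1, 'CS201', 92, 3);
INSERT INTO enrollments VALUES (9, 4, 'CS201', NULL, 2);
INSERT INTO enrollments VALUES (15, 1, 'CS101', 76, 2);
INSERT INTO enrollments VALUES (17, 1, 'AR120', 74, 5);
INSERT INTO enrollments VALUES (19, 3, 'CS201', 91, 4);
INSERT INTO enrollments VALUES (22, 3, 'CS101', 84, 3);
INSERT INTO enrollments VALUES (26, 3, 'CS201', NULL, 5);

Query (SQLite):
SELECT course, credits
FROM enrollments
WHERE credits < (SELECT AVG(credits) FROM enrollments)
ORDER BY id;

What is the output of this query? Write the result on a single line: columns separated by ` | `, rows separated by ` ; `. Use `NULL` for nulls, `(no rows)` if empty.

Scalar subquery: AVG(credits) over all enrollments rows = 3.6.
Keep rows where credits < that value.

AR120 | 3 ; CS201 | 3 ; CS201 | 2 ; CS101 | 2 ; CS101 | 3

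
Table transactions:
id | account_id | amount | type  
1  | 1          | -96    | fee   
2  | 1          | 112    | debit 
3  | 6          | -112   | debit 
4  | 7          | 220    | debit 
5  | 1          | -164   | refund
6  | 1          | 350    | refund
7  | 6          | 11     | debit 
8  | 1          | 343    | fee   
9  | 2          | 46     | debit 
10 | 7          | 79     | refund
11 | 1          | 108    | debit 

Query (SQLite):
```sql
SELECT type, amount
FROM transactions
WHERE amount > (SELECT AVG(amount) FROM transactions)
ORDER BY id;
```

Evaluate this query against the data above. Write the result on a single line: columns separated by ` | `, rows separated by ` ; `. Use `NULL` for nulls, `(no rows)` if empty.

Scalar subquery: AVG(amount) over all transactions rows = 81.545455 (≈; comparison uses full precision).
Keep rows where amount > that value.

debit | 112 ; debit | 220 ; refund | 350 ; fee | 343 ; debit | 108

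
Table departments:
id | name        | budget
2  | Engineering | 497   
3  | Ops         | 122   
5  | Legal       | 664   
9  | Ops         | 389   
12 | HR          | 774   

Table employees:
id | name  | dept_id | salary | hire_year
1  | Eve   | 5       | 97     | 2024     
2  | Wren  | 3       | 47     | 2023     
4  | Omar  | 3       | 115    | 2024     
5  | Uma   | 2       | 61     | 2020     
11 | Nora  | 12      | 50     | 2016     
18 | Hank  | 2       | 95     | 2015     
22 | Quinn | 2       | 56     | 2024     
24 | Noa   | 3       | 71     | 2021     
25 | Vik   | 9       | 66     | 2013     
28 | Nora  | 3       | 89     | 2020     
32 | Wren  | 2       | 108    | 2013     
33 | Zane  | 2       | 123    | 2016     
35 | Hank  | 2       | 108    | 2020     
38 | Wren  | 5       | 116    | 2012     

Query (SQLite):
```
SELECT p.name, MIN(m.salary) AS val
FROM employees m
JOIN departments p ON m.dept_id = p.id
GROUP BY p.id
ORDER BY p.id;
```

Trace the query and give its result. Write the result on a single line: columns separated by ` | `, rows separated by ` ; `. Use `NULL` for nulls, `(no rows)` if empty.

Join each employees row to its departments via dept_id.
Group joined rows by departments.id; compute MIN(m.salary) per group.
  2: ids {5, 18, 22, 32, 33, 35} → MIN(m.salary)=56
  3: ids {2, 4, 24, 28} → MIN(m.salary)=47
  5: ids {1, 38} → MIN(m.salary)=97
  9: ids {25} → MIN(m.salary)=66
  12: ids {11} → MIN(m.salary)=50

Engineering | 56 ; Ops | 47 ; Legal | 97 ; Ops | 66 ; HR | 50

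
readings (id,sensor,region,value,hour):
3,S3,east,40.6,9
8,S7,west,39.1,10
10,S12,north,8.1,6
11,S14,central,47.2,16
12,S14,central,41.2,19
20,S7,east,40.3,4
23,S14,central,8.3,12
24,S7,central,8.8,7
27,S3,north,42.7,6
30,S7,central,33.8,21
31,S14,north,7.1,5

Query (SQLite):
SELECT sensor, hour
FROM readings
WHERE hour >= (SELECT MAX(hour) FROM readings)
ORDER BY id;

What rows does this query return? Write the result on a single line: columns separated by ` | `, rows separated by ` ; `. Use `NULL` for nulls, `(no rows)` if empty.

S7 | 21

Scalar subquery: MAX(hour) over all readings rows = 21.
Keep rows where hour >= that value.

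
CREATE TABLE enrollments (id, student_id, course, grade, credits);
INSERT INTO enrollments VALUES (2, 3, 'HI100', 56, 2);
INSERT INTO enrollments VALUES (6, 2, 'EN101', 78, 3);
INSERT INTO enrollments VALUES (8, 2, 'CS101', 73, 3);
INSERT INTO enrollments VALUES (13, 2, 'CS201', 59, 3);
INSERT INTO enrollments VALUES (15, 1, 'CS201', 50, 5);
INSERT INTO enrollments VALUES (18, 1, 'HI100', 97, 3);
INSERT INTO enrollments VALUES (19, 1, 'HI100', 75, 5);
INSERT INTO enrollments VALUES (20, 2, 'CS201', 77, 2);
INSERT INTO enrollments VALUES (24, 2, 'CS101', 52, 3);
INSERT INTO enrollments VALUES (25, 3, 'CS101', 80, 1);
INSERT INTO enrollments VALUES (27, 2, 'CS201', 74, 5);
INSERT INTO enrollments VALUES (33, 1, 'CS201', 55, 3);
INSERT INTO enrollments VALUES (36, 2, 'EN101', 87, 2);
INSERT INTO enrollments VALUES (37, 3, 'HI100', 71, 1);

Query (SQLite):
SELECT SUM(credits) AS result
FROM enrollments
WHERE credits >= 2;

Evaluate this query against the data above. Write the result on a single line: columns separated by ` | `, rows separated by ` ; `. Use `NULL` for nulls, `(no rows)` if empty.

Rows where credits >= 2 → credits values: [2, 3, 3, 3, 5, 3, 5, 2, 3, 5, 3, 2].
SUM of non-NULL values = 39.

39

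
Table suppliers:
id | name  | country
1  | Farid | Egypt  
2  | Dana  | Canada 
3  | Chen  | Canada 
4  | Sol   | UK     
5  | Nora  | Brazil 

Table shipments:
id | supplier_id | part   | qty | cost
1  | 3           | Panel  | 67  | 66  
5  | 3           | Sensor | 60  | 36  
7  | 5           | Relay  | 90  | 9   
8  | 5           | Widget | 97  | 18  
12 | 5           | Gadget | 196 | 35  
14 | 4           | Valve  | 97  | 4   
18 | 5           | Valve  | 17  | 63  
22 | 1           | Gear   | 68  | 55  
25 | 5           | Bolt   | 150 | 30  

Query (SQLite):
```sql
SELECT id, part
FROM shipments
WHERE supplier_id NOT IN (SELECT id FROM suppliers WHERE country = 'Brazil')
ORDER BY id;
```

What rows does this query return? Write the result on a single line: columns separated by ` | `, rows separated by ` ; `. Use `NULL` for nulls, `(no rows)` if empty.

1 | Panel ; 5 | Sensor ; 14 | Valve ; 22 | Gear

Inner query: suppliers.id where country = 'Brazil'.
Outer: keep shipments rows whose supplier_id is not in that set.
Inner query → {5}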